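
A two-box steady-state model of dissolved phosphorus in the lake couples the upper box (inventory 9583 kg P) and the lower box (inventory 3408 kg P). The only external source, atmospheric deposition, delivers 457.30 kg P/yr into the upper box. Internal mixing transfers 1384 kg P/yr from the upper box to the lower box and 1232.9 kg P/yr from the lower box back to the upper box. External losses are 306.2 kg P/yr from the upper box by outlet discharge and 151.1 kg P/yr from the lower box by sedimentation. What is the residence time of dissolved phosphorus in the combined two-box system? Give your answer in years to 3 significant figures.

28.4 yr

Residence time in the combined system uses the total inventory and the total *external* removal — internal exchanges between the two boxes cancel.
M_total = 9583 + 3408 = 12991 kg P.
ΣF_external_out = 306.2 + 151.1 = 457.30 kg P/yr.
τ = M_total / ΣF_ext = 12991 / 457.30 = 28.41 yr.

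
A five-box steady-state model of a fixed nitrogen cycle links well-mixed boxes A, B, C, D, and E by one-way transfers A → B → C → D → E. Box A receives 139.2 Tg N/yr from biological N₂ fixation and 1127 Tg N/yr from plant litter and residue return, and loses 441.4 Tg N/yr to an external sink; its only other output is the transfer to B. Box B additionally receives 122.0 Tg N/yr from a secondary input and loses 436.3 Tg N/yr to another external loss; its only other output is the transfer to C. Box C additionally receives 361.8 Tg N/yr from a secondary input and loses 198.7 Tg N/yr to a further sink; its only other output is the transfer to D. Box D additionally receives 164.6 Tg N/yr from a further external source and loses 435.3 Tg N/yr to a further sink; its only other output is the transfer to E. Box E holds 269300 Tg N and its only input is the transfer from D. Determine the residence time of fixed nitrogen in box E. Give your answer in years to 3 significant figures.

668 yr

Box A: F(A→B) = (139.2 + 1127) − 441.4 = 824.80 Tg N/yr.
Box B: F(B→C) = (824.80 + 122.0) − 436.3 = 510.50 Tg N/yr.
Box C: F(C→D) = (510.50 + 361.8) − 198.7 = 673.60 Tg N/yr.
Box D: F(D→E) = (673.60 + 164.6) − 435.3 = 402.90 Tg N/yr.
Box E throughput = its input = 402.90 Tg N/yr; τ = 269300 / 402.90 = 668.4 yr.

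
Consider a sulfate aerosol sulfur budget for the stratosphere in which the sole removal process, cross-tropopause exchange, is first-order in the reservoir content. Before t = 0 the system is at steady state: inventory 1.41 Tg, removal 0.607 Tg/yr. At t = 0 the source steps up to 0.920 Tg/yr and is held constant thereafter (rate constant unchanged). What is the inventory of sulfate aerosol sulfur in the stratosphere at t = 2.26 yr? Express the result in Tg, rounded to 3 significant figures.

1.86 Tg

τ = M₀/F₀ = 1.41/0.607 = 2.323 yr; rate constant k = 1/τ.
New steady state M_∞ = F₁/k = F₁·τ = 0.920 × 2.323 = 2.1371 Tg.
M(t) = M_∞ + (M₀ − M_∞)·e^(−t/τ); t/τ = 2.26/2.323 = 0.9729, so e^(−t/τ) = 0.3780.
M(t) = 2.1371 − 0.7271 × 0.3780 = 1.8623 Tg.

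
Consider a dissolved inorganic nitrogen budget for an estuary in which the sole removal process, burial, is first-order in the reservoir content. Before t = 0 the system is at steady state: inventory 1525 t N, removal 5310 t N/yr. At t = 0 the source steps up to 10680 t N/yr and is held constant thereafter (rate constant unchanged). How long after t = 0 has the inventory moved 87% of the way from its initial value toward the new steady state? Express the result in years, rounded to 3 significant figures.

0.586 yr

τ = M₀/F₀ = 1525/5310 = 0.2872 yr.
The remaining gap fraction is e^(−t/τ); 87% covered ⇒ e^(−t/τ) = 0.130.
t = −τ ln(0.130) = 0.2872 × 2.040 = 0.5859 yr.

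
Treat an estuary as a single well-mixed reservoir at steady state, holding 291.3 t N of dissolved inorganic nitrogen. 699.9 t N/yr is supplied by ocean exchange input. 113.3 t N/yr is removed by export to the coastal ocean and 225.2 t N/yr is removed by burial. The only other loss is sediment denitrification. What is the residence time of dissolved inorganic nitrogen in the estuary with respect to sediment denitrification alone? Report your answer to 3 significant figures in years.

At steady state ΣF_in = ΣF_out.
ΣF_in = 699.90 t N/yr.
Sediment denitrification flux = ΣF_in − (113.3 + 225.2) = 699.90 − 338.5 = 361.4 t N/yr.
τ = M / F = 291.3 / 361.4 = 0.8060 yr.

0.806 yr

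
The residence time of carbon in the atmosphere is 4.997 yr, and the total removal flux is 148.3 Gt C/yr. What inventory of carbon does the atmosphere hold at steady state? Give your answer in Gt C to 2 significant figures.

740 Gt C

τ = M/F ⇒ M = τ × F = 4.997 × 148.3 = 741.1 Gt C.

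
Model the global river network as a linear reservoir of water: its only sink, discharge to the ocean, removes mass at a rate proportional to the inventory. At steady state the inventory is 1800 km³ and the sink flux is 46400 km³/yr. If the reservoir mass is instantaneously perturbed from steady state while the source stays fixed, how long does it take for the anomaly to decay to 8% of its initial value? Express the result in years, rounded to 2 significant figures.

For a linear reservoir the anomaly decays as exp(−t/τ) with τ = M/F = 1800/46400 = 0.03879 yr.
exp(−t/τ) = 0.08 ⇒ t = −τ ln(0.08) = 0.03879 × 2.526 = 0.09798 yr.

0.098 yr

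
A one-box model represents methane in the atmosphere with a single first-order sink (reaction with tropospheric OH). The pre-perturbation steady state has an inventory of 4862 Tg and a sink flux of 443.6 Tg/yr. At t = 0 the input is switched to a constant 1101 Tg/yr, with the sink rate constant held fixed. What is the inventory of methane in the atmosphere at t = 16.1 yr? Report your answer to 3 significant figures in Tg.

Residence time τ = M₀/F₀ = 10.96 yr. The eventual steady state is M_∞ = M₀·(F₁/F₀) = 4862 × 1101/443.6 = 12067 Tg.
The anomaly ΔM(t) = M(t) − M_∞ decays as ΔM₀·e^(−t/τ) with ΔM₀ = 4862 − 12067 = −7205 Tg.
At t = 16.1 yr, e^(−t/τ) = e^(−1.469) = 0.2302, so ΔM = −1658 Tg and M = 12067 − 1658 = 10409 Tg.

10400 Tg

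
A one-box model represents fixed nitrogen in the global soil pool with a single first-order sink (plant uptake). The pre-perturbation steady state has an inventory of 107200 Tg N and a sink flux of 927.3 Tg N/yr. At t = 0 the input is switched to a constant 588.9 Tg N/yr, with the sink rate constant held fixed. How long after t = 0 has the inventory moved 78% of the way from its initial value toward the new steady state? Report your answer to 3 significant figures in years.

175 yr

τ = M₀/F₀ = 107200/927.3 = 115.6 yr.
The remaining gap fraction is e^(−t/τ); 78% covered ⇒ e^(−t/τ) = 0.220.
t = −τ ln(0.220) = 115.6 × 1.514 = 175.0 yr.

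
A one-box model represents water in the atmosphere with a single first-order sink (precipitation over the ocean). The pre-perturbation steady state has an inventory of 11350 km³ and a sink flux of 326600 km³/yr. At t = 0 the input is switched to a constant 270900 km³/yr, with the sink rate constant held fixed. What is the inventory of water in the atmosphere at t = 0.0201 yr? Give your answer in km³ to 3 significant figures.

10500 km³

Residence time τ = M₀/F₀ = 0.03475 yr. The eventual steady state is M_∞ = M₀·(F₁/F₀) = 11350 × 270900/326600 = 9414.3 km³.
The anomaly ΔM(t) = M(t) − M_∞ decays as ΔM₀·e^(−t/τ) with ΔM₀ = 11350 − 9414.3 = 1936 km³.
At t = 0.0201 yr, e^(−t/τ) = e^(−0.5784) = 0.5608, so ΔM = 1086 km³ and M = 9414.3 + 1086 = 10500 km³.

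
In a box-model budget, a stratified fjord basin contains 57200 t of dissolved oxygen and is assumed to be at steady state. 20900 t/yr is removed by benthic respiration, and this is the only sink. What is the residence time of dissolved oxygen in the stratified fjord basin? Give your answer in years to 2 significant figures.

τ = M / F = 57200 / 20900 = 2.737 yr.

2.7 yr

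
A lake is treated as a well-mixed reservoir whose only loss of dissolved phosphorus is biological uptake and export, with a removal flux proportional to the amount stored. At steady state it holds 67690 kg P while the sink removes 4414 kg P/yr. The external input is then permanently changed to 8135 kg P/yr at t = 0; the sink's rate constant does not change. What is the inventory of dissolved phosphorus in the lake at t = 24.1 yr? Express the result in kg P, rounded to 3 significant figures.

τ = M₀/F₀ = 67690/4414 = 15.34 yr; rate constant k = 1/τ.
New steady state M_∞ = F₁/k = F₁·τ = 8135 × 15.34 = 124750 kg P.
M(t) = M_∞ + (M₀ − M_∞)·e^(−t/τ); t/τ = 24.1/15.34 = 1.572, so e^(−t/τ) = 0.2077.
M(t) = 124750 − 57060 × 0.2077 = 112900 kg P.

113000 kg P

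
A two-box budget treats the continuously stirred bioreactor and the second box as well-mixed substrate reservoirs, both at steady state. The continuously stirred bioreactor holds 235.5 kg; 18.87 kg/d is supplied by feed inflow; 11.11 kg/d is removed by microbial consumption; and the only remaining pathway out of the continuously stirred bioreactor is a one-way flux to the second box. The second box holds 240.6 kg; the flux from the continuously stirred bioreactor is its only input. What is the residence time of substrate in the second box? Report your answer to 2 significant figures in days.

Balance the continuously stirred bioreactor: ΣF_in = 18.870 kg/d.
Flux to the second box = ΣF_in − (11.11) = 7.7600 kg/d.
At steady state the output of the second box equals its input, 7.7600 kg/d.
τ = M / F = 240.6 / 7.7600 = 31.01 d.

31 d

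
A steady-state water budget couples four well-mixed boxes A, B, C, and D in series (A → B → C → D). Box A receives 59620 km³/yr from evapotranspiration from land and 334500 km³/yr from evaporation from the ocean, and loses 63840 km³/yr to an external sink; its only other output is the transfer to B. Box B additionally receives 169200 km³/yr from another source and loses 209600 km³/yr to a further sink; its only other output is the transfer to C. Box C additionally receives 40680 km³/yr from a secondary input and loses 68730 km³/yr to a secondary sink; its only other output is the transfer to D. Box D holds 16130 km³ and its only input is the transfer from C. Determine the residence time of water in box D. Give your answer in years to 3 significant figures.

Box A: F(A→B) = (59620 + 334500) − 63840 = 330280 km³/yr.
Box B: F(B→C) = (330280 + 169200) − 209600 = 289880 km³/yr.
Box C: F(C→D) = (289880 + 40680) − 68730 = 261830 km³/yr.
Box D throughput = its input = 261830 km³/yr; τ = 16130 / 261830 = 0.06160 yr.

0.0616 yr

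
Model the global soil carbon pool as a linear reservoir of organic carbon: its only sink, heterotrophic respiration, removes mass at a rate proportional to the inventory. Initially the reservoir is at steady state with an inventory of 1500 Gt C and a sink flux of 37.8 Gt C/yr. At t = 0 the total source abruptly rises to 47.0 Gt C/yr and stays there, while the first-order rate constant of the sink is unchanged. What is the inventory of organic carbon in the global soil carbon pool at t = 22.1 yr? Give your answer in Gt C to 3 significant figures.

1660 Gt C

The sink rate constant is k = F₀/M₀ = 37.8/1500 = 0.02520 yr⁻¹.
Solving dM/dt = F₁ − kM with M(0) = M₀ gives M(t) = F₁/k + (M₀ − F₁/k)·e^(−kt).
F₁/k = 47.0/0.02520 = 1865.1 Gt C; kt = 0.02520 × 22.1 = 0.5569, e^(−kt) = 0.5730.
M(22.1) = 1865.1 + (1500 − 1865.1) × 0.5730 = 1865.1 − 209.2 = 1655.9 Gt C.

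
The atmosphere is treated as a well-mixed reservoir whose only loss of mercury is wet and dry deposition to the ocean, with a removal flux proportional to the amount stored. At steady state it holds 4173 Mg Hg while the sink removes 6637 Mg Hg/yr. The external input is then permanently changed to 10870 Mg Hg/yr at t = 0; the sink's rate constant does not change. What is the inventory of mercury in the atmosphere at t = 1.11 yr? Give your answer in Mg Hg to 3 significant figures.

τ = M₀/F₀ = 4173/6637 = 0.6287 yr; rate constant k = 1/τ.
New steady state M_∞ = F₁/k = F₁·τ = 10870 × 0.6287 = 6834.5 Mg Hg.
M(t) = M_∞ + (M₀ − M_∞)·e^(−t/τ); t/τ = 1.11/0.6287 = 1.765, so e^(−t/τ) = 0.1711.
M(t) = 6834.5 − 2661 × 0.1711 = 6379.1 Mg Hg.

6380 Mg Hg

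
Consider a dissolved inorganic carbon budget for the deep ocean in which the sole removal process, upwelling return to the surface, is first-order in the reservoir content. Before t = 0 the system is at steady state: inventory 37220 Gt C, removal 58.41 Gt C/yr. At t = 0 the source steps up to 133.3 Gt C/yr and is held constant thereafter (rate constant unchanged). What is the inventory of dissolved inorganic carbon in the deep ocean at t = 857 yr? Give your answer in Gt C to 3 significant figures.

72500 Gt C

The sink rate constant is k = F₀/M₀ = 58.41/37220 = 0.001569 yr⁻¹.
Solving dM/dt = F₁ − kM with M(0) = M₀ gives M(t) = F₁/k + (M₀ − F₁/k)·e^(−kt).
F₁/k = 133.3/0.001569 = 84941 Gt C; kt = 0.001569 × 857 = 1.345, e^(−kt) = 0.2606.
M(857) = 84941 + (37220 − 84941) × 0.2606 = 84941 − 12430 = 72507 Gt C.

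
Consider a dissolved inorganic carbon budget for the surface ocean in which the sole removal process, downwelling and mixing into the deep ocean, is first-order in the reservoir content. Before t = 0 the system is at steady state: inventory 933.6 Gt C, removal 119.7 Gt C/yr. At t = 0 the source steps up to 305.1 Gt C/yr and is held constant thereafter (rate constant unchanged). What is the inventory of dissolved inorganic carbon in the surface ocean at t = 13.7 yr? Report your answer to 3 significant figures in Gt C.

2130 Gt C

Residence time τ = M₀/F₀ = 7.799 yr. The eventual steady state is M_∞ = M₀·(F₁/F₀) = 933.6 × 305.1/119.7 = 2379.6 Gt C.
The anomaly ΔM(t) = M(t) − M_∞ decays as ΔM₀·e^(−t/τ) with ΔM₀ = 933.6 − 2379.6 = −1446 Gt C.
At t = 13.7 yr, e^(−t/τ) = e^(−1.757) = 0.1726, so ΔM = −249.6 Gt C and M = 2379.6 − 249.6 = 2130.0 Gt C.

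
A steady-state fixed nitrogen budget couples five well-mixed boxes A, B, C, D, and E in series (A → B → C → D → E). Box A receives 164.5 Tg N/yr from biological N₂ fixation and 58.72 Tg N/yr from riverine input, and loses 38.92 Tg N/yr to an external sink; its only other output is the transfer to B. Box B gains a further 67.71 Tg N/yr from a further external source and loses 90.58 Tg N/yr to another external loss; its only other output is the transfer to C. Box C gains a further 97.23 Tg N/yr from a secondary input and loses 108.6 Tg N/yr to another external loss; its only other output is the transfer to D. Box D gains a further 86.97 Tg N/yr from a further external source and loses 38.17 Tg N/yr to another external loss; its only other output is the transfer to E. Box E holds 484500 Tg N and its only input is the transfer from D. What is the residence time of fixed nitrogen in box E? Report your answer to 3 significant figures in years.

2440 yr

Box A: F(A→B) = (164.5 + 58.72) − 38.92 = 184.30 Tg N/yr.
Box B: F(B→C) = (184.30 + 67.71) − 90.58 = 161.43 Tg N/yr.
Box C: F(C→D) = (161.43 + 97.23) − 108.6 = 150.06 Tg N/yr.
Box D: F(D→E) = (150.06 + 86.97) − 38.17 = 198.86 Tg N/yr.
Box E throughput = its input = 198.86 Tg N/yr; τ = 484500 / 198.86 = 2436 yr.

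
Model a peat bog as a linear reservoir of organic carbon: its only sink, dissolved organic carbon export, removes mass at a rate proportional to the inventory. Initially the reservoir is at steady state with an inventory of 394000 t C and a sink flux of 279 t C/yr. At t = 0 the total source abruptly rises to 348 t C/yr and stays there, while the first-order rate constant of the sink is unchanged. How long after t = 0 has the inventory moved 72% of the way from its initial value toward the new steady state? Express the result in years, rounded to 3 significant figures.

1800 yr

τ = M₀/F₀ = 394000/279 = 1412 yr.
The remaining gap fraction is e^(−t/τ); 72% covered ⇒ e^(−t/τ) = 0.280.
t = −τ ln(0.280) = 1412 × 1.273 = 1798 yr.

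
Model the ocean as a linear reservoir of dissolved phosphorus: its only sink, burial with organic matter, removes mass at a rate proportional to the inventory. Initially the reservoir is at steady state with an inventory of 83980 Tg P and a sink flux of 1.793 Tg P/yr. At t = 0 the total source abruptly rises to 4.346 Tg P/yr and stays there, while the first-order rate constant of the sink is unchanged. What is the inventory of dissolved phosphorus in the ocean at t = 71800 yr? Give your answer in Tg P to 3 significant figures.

178000 Tg P

τ = M₀/F₀ = 83980/1.793 = 46840 yr; rate constant k = 1/τ.
New steady state M_∞ = F₁/k = F₁·τ = 4.346 × 46840 = 203560 Tg P.
M(t) = M_∞ + (M₀ − M_∞)·e^(−t/τ); t/τ = 71800/46840 = 1.533, so e^(−t/τ) = 0.2159.
M(t) = 203560 − 119600 × 0.2159 = 177740 Tg P.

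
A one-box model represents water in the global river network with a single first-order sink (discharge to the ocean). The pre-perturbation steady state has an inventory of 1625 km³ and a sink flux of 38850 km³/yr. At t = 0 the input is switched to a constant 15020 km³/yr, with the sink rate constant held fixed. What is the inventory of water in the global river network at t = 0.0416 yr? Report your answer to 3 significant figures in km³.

997 km³

The sink rate constant is k = F₀/M₀ = 38850/1625 = 23.91 yr⁻¹.
Solving dM/dt = F₁ − kM with M(0) = M₀ gives M(t) = F₁/k + (M₀ − F₁/k)·e^(−kt).
F₁/k = 15020/23.91 = 628.25 km³; kt = 23.91 × 0.0416 = 0.9946, e^(−kt) = 0.3699.
M(0.0416) = 628.25 + (1625 − 628.25) × 0.3699 = 628.25 + 368.7 = 996.93 km³.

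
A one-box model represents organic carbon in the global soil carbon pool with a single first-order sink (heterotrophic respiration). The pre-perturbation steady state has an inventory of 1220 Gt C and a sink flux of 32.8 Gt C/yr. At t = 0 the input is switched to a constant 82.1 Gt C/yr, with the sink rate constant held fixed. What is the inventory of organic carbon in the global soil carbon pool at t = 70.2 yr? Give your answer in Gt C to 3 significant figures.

2780 Gt C

The sink rate constant is k = F₀/M₀ = 32.8/1220 = 0.02689 yr⁻¹.
Solving dM/dt = F₁ − kM with M(0) = M₀ gives M(t) = F₁/k + (M₀ − F₁/k)·e^(−kt).
F₁/k = 82.1/0.02689 = 3053.7 Gt C; kt = 0.02689 × 70.2 = 1.887, e^(−kt) = 0.1515.
M(70.2) = 3053.7 + (1220 − 3053.7) × 0.1515 = 3053.7 − 277.8 = 2776.0 Gt C.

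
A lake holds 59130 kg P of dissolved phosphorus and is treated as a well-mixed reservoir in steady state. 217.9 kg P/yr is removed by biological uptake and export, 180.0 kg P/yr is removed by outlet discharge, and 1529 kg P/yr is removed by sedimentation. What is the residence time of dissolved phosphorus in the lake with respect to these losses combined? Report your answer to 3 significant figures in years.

30.7 yr

Total removal = 217.9 + 180.0 + 1529 = 1926.9 kg P/yr.
τ = M / ΣF_out = 59130 / 1926.9 = 30.69 yr.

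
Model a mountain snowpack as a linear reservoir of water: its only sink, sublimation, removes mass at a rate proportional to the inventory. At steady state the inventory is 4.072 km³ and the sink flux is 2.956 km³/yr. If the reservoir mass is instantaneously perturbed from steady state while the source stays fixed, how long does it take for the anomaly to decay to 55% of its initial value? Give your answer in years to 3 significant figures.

For a linear reservoir the anomaly decays as exp(−t/τ) with τ = M/F = 4.072/2.956 = 1.378 yr.
exp(−t/τ) = 0.55 ⇒ t = −τ ln(0.55) = 1.378 × 0.5978 = 0.8235 yr.

0.824 yr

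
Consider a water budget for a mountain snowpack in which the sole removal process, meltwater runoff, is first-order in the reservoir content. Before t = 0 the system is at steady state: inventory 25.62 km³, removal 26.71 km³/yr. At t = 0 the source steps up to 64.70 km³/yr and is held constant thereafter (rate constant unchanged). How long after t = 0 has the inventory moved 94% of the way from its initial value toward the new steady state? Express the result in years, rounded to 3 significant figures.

2.70 yr

τ = M₀/F₀ = 25.62/26.71 = 0.9592 yr.
The remaining gap fraction is e^(−t/τ); 94% covered ⇒ e^(−t/τ) = 0.0600.
t = −τ ln(0.0600) = 0.9592 × 2.813 = 2.699 yr.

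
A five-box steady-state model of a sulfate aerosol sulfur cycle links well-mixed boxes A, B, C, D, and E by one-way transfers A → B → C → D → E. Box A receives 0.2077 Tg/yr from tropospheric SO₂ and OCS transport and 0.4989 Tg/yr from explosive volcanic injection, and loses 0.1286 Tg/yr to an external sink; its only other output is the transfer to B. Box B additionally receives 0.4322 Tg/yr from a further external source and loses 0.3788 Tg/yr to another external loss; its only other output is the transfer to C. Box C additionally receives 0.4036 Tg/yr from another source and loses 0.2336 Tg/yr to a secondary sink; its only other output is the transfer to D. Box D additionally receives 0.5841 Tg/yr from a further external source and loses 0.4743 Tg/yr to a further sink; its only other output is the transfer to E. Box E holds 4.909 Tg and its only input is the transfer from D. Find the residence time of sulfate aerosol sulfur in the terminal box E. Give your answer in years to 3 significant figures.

5.39 yr

Box A: F(A→B) = (0.2077 + 0.4989) − 0.1286 = 0.57800 Tg/yr.
Box B: F(B→C) = (0.57800 + 0.4322) − 0.3788 = 0.63140 Tg/yr.
Box C: F(C→D) = (0.63140 + 0.4036) − 0.2336 = 0.80140 Tg/yr.
Box D: F(D→E) = (0.80140 + 0.5841) − 0.4743 = 0.91120 Tg/yr.
Box E throughput = its input = 0.91120 Tg/yr; τ = 4.909 / 0.91120 = 5.387 yr.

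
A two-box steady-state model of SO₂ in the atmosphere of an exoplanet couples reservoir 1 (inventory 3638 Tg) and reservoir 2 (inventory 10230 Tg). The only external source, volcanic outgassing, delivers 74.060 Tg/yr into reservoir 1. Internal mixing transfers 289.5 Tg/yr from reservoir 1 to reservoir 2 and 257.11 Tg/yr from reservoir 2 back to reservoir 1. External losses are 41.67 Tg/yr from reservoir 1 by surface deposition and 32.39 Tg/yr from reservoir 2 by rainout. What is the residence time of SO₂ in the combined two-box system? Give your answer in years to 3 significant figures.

187 yr

For the system as a whole, the A↔B exchange is internal and contributes nothing to the throughput; only the external sinks remove mass.
M_total = 3638 + 10230 = 13868 Tg.
ΣF_external_out = 41.67 + 32.39 = 74.060 Tg/yr.
τ = M_total / ΣF_ext = 13868 / 74.060 = 187.3 yr.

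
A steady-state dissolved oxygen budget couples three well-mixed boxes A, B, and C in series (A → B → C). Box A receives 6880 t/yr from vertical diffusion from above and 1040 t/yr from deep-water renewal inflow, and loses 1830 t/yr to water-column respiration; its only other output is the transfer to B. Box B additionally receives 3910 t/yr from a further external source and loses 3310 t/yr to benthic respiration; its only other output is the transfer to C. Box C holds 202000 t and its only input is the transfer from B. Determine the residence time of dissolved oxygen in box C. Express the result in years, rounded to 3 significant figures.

Box A: F(A→B) = (6880 + 1040) − 1830 = 6090.0 t/yr.
Box B: F(B→C) = (6090.0 + 3910) − 3310 = 6690.0 t/yr.
Box C throughput = its input = 6690.0 t/yr; τ = 202000 / 6690.0 = 30.19 yr.

30.2 yr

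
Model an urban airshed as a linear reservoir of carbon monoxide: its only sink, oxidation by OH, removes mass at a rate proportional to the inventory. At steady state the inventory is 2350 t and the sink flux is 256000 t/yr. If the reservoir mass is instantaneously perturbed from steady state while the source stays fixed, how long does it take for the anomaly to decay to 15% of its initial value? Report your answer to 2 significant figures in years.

For a linear reservoir the anomaly decays as exp(−t/τ) with τ = M/F = 2350/256000 = 0.009180 yr.
exp(−t/τ) = 0.15 ⇒ t = −τ ln(0.15) = 0.009180 × 1.897 = 0.01741 yr.

0.017 yr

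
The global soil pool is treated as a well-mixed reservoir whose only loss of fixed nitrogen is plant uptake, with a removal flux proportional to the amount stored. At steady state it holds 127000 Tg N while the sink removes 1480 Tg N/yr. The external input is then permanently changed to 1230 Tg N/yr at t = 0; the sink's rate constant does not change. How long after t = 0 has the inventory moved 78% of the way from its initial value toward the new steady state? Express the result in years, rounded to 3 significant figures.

130 yr

τ = M₀/F₀ = 127000/1480 = 85.81 yr.
The remaining gap fraction is e^(−t/τ); 78% covered ⇒ e^(−t/τ) = 0.220.
t = −τ ln(0.220) = 85.81 × 1.514 = 129.9 yr.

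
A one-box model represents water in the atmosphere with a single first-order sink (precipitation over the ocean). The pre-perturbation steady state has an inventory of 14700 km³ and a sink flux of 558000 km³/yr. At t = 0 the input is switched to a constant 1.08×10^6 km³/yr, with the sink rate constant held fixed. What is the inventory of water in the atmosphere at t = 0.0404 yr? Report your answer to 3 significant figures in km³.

25500 km³

τ = M₀/F₀ = 14700/558000 = 0.02634 yr; rate constant k = 1/τ.
New steady state M_∞ = F₁/k = F₁·τ = 1.08×10^6 × 0.02634 = 28452 km³.
M(t) = M_∞ + (M₀ − M_∞)·e^(−t/τ); t/τ = 0.0404/0.02634 = 1.534, so e^(−t/τ) = 0.2158.
M(t) = 28452 − 13750 × 0.2158 = 25484 km³.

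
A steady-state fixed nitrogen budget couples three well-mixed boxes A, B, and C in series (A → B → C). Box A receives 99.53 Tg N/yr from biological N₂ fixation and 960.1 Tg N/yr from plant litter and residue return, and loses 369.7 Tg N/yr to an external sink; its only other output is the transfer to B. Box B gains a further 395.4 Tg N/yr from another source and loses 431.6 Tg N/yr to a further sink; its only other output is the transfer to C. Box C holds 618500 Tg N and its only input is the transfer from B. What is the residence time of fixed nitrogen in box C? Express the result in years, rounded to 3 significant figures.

Box A: F(A→B) = (99.53 + 960.1) − 369.7 = 689.93 Tg N/yr.
Box B: F(B→C) = (689.93 + 395.4) − 431.6 = 653.73 Tg N/yr.
Box C throughput = its input = 653.73 Tg N/yr; τ = 618500 / 653.73 = 946.1 yr.

946 yr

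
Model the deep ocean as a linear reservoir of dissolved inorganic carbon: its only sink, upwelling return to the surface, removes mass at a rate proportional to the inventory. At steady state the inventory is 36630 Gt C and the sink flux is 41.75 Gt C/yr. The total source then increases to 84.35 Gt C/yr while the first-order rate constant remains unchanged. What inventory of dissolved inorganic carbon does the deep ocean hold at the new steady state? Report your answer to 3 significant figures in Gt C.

Rate constant k = F/M = 41.75 / 36630 = 0.001140 yr⁻¹.
At the new steady state, source = k·M_new ⇒ M_new = 84.35 / 0.001140 = 74010 Gt C.
(Equivalently M_new = M × F_new/F_old = 36630 × 84.35/41.75.)

74000 Gt C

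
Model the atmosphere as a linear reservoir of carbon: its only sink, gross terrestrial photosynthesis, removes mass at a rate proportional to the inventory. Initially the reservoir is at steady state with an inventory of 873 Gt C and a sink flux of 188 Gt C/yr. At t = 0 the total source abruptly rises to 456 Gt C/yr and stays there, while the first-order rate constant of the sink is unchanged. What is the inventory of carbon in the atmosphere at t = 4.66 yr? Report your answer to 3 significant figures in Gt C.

1660 Gt C

The sink rate constant is k = F₀/M₀ = 188/873 = 0.2153 yr⁻¹.
Solving dM/dt = F₁ − kM with M(0) = M₀ gives M(t) = F₁/k + (M₀ − F₁/k)·e^(−kt).
F₁/k = 456/0.2153 = 2117.5 Gt C; kt = 0.2153 × 4.66 = 1.004, e^(−kt) = 0.3666.
M(4.66) = 2117.5 + (873 − 2117.5) × 0.3666 = 2117.5 − 456.2 = 1661.3 Gt C.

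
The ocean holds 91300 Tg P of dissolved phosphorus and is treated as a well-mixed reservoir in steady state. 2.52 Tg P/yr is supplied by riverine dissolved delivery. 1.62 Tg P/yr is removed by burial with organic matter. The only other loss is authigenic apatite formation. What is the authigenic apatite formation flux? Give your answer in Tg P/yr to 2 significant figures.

0.90 Tg P/yr

At steady state ΣF_in = ΣF_out.
ΣF_in = 2.5200 Tg P/yr.
Authigenic apatite formation flux = ΣF_in − (1.62) = 2.5200 − 1.620 = 0.9000 Tg P/yr.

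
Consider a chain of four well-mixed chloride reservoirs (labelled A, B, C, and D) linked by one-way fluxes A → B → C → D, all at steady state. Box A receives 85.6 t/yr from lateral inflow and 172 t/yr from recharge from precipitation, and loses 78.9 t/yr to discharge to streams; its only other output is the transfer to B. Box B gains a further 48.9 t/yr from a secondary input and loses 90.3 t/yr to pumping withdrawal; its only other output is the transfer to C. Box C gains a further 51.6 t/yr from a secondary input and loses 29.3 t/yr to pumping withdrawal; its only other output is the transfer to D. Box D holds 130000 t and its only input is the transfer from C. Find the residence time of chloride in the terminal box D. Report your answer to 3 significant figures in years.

815 yr

Box A: F(A→B) = (85.6 + 172) − 78.9 = 178.70 t/yr.
Box B: F(B→C) = (178.70 + 48.9) − 90.3 = 137.30 t/yr.
Box C: F(C→D) = (137.30 + 51.6) − 29.3 = 159.60 t/yr.
Box D throughput = its input = 159.60 t/yr; τ = 130000 / 159.60 = 814.5 yr.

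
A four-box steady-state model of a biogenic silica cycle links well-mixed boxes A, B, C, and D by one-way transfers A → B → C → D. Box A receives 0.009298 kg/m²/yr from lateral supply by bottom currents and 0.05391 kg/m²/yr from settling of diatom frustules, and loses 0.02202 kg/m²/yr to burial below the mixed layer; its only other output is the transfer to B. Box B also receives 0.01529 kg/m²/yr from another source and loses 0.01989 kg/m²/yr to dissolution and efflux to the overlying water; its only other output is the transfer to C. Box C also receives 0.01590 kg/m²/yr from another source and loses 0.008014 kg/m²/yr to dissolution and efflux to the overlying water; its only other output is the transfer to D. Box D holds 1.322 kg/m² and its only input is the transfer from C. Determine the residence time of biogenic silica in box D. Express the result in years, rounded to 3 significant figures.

29.7 yr

Box A: F(A→B) = (0.009298 + 0.05391) − 0.02202 = 0.041188 kg/m²/yr.
Box B: F(B→C) = (0.041188 + 0.01529) − 0.01989 = 0.036588 kg/m²/yr.
Box C: F(C→D) = (0.036588 + 0.01590) − 0.008014 = 0.044474 kg/m²/yr.
Box D throughput = its input = 0.044474 kg/m²/yr; τ = 1.322 / 0.044474 = 29.73 yr.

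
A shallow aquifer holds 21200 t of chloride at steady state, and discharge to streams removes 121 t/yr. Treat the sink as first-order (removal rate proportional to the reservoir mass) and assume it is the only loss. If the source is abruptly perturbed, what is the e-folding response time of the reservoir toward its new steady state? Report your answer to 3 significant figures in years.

For a linear reservoir the response time equals the residence time τ = M/F.
τ = 21200 / 121 = 175.2 yr.

175 yr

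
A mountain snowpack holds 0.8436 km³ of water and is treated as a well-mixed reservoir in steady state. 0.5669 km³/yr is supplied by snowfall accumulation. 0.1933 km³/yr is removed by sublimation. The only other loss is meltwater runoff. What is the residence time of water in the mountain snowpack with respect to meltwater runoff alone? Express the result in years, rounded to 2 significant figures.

At steady state ΣF_in = ΣF_out.
ΣF_in = 0.56690 km³/yr.
Meltwater runoff flux = ΣF_in − (0.1933) = 0.56690 − 0.1933 = 0.3736 km³/yr.
τ = M / F = 0.8436 / 0.3736 = 2.258 yr.

2.3 yr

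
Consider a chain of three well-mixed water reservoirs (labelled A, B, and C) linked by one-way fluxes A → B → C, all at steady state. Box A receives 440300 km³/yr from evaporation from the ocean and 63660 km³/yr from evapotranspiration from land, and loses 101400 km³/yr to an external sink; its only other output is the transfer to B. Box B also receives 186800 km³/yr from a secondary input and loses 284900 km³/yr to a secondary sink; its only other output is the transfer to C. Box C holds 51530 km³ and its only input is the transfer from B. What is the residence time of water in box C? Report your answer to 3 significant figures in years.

Box A: F(A→B) = (440300 + 63660) − 101400 = 402560 km³/yr.
Box B: F(B→C) = (402560 + 186800) − 284900 = 304460 km³/yr.
Box C throughput = its input = 304460 km³/yr; τ = 51530 / 304460 = 0.1693 yr.

0.169 yr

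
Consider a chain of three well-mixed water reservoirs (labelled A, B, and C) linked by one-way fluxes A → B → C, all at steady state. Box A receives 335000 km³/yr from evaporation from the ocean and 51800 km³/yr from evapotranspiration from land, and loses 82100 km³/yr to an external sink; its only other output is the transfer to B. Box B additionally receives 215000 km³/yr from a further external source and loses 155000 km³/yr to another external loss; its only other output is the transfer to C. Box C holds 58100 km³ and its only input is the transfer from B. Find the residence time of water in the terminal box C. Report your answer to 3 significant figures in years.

0.159 yr

Box A: F(A→B) = (335000 + 51800) − 82100 = 304700 km³/yr.
Box B: F(B→C) = (304700 + 215000) − 155000 = 364700 km³/yr.
Box C throughput = its input = 364700 km³/yr; τ = 58100 / 364700 = 0.1593 yr.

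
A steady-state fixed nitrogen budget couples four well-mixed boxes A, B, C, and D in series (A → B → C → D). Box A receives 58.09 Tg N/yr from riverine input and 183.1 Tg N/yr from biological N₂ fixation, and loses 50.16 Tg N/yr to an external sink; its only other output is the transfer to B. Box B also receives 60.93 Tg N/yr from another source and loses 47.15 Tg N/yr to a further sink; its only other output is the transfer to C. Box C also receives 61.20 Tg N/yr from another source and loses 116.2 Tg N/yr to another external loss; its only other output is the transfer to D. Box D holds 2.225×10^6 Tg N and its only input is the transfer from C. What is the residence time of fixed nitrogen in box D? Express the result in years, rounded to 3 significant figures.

Box A: F(A→B) = (58.09 + 183.1) − 50.16 = 191.03 Tg N/yr.
Box B: F(B→C) = (191.03 + 60.93) − 47.15 = 204.81 Tg N/yr.
Box C: F(C→D) = (204.81 + 61.20) − 116.2 = 149.81 Tg N/yr.
Box D throughput = its input = 149.81 Tg N/yr; τ = 2.225×10^6 / 149.81 = 14850 yr.

14900 yr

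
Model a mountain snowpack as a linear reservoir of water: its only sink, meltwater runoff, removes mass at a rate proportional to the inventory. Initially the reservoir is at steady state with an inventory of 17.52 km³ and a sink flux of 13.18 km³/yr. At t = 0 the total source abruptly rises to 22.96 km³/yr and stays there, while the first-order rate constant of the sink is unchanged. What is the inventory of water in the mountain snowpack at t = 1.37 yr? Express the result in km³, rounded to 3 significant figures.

Residence time τ = M₀/F₀ = 1.329 yr. The eventual steady state is M_∞ = M₀·(F₁/F₀) = 17.52 × 22.96/13.18 = 30.520 km³.
The anomaly ΔM(t) = M(t) − M_∞ decays as ΔM₀·e^(−t/τ) with ΔM₀ = 17.52 − 30.520 = −13.00 km³.
At t = 1.37 yr, e^(−t/τ) = e^(−1.031) = 0.3568, so ΔM = −4.638 km³ and M = 30.520 − 4.638 = 25.882 km³.

25.9 km³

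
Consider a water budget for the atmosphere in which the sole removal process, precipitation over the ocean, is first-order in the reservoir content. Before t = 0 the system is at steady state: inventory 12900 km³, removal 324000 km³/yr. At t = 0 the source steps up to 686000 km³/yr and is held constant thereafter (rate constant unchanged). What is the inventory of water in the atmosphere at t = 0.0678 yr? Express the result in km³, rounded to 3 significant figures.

τ = M₀/F₀ = 12900/324000 = 0.03981 yr; rate constant k = 1/τ.
New steady state M_∞ = F₁/k = F₁·τ = 686000 × 0.03981 = 27313 km³.
M(t) = M_∞ + (M₀ − M_∞)·e^(−t/τ); t/τ = 0.0678/0.03981 = 1.703, so e^(−t/τ) = 0.1822.
M(t) = 27313 − 14410 × 0.1822 = 24688 km³.

24700 km³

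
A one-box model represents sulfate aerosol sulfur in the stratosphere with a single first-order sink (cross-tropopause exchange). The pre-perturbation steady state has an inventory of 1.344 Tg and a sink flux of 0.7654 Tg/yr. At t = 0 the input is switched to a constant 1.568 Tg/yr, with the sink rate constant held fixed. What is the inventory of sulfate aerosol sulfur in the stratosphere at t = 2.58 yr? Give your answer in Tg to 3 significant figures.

Residence time τ = M₀/F₀ = 1.756 yr. The eventual steady state is M_∞ = M₀·(F₁/F₀) = 1.344 × 1.568/0.7654 = 2.7533 Tg.
The anomaly ΔM(t) = M(t) − M_∞ decays as ΔM₀·e^(−t/τ) with ΔM₀ = 1.344 − 2.7533 = −1.409 Tg.
At t = 2.58 yr, e^(−t/τ) = e^(−1.469) = 0.2301, so ΔM = −0.3243 Tg and M = 2.7533 − 0.3243 = 2.4291 Tg.

2.43 Tg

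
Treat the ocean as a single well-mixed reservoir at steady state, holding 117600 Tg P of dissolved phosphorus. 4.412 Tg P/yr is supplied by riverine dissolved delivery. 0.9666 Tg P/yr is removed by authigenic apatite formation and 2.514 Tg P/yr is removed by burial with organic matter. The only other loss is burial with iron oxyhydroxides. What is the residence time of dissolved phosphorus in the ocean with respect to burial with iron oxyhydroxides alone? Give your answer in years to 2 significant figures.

At steady state ΣF_in = ΣF_out.
ΣF_in = 4.4120 Tg P/yr.
Burial with iron oxyhydroxides flux = ΣF_in − (0.9666 + 2.514) = 4.4120 − 3.481 = 0.9314 Tg P/yr.
τ = M / F = 117600 / 0.9314 = 126300 yr.

130000 yr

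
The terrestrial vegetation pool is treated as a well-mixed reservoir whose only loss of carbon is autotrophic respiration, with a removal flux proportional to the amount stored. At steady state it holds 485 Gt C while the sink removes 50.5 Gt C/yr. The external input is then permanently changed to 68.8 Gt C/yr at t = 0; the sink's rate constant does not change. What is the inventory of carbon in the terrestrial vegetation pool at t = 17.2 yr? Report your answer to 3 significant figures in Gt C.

631 Gt C

τ = M₀/F₀ = 485/50.5 = 9.604 yr; rate constant k = 1/τ.
New steady state M_∞ = F₁/k = F₁·τ = 68.8 × 9.604 = 660.75 Gt C.
M(t) = M_∞ + (M₀ − M_∞)·e^(−t/τ); t/τ = 17.2/9.604 = 1.791, so e^(−t/τ) = 0.1668.
M(t) = 660.75 − 175.8 × 0.1668 = 631.44 Gt C.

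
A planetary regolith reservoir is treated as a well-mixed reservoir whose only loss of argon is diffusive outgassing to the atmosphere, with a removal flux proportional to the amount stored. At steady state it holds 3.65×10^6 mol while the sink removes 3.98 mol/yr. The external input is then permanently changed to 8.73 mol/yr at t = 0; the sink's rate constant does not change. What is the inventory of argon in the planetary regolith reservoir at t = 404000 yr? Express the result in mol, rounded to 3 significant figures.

5.20×10^6 mol

τ = M₀/F₀ = 3.65×10^6/3.98 = 917100 yr; rate constant k = 1/τ.
New steady state M_∞ = F₁/k = F₁·τ = 8.73 × 917100 = 8.0062×10^6 mol.
M(t) = M_∞ + (M₀ − M_∞)·e^(−t/τ); t/τ = 404000/917100 = 0.4405, so e^(−t/τ) = 0.6437.
M(t) = 8.0062×10^6 − 4.356×10^6 × 0.6437 = 5.2021×10^6 mol.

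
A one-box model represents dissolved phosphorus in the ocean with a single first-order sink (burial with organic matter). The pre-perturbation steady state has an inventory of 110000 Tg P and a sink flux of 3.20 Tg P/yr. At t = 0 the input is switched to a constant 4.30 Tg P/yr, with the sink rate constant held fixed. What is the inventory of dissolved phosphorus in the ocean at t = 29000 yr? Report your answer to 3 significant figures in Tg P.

The sink rate constant is k = F₀/M₀ = 3.20/110000 = 2.909×10^-5 yr⁻¹.
Solving dM/dt = F₁ − kM with M(0) = M₀ gives M(t) = F₁/k + (M₀ − F₁/k)·e^(−kt).
F₁/k = 4.30/2.909×10^-5 = 147810 Tg P; kt = 2.909×10^-5 × 29000 = 0.8436, e^(−kt) = 0.4301.
M(29000) = 147810 + (110000 − 147810) × 0.4301 = 147810 − 16260 = 131550 Tg P.

132000 Tg P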